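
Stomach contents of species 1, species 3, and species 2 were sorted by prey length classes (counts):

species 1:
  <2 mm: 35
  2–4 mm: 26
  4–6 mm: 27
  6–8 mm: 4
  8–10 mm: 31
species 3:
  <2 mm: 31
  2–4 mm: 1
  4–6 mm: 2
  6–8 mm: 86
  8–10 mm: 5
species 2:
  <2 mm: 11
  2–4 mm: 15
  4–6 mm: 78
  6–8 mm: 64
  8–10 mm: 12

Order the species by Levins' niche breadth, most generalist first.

species 1 > species 2 > species 3

Proportions for species 1 (n=123): 35/123=0.2846, 26/123=0.2114, 27/123=0.2195, 4/123=0.0325, 31/123=0.2520
Proportions for species 3 (n=125): 31/125=0.2480, 1/125=0.0080, 2/125=0.0160, 86/125=0.6880, 5/125=0.0400
Proportions for species 2 (n=180): 11/180=0.0611, 15/180=0.0833, 78/180=0.4333, 64/180=0.3556, 12/180=0.0667
Σp_1ᵢ² = 0.2846² + 0.2114² + 0.2195² + 0.0325² + 0.2520² = 0.080997 + 0.044690 + 0.048180 + 0.001056 + 0.063504 = 0.238427
B_1 = 1 / 0.238427 = 4.1942
Σp_3ᵢ² = 0.2480² + 0.0080² + 0.0160² + 0.6880² + 0.0400² = 0.061504 + 0.000064 + 0.000256 + 0.473344 + 0.001600 = 0.536768
B_3 = 1 / 0.536768 = 1.8630
Σp_2ᵢ² = 0.0611² + 0.0833² + 0.4333² + 0.3556² + 0.0667² = 0.003733 + 0.006939 + 0.187749 + 0.126451 + 0.004449 = 0.329321
B_2 = 1 / 0.329321 = 3.0366
Ranking by B (broadest → narrowest): species 1 (4.19) > species 2 (3.04) > species 3 (1.86)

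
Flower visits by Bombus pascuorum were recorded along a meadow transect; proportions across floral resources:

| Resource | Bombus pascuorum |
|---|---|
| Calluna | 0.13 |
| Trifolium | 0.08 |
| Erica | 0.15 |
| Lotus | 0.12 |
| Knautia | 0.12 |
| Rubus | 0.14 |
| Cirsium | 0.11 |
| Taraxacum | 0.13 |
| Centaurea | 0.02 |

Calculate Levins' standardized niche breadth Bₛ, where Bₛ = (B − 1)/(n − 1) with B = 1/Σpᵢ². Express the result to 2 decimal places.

Σpᵢ² = 0.13² + 0.08² + 0.15² + 0.12² + 0.12² + 0.14² + 0.11² + 0.13² + 0.02² = 0.0169 + 0.0064 + 0.0225 + 0.0144 + 0.0144 + 0.0196 + 0.0121 + 0.0169 + 0.0004 = 0.1236
B = 1 / 0.1236 = 8.0906
Bₛ = (B − 1)/(n − 1) = (8.0906 − 1)/(9 − 1) = 7.0906/8 = 0.8863

0.89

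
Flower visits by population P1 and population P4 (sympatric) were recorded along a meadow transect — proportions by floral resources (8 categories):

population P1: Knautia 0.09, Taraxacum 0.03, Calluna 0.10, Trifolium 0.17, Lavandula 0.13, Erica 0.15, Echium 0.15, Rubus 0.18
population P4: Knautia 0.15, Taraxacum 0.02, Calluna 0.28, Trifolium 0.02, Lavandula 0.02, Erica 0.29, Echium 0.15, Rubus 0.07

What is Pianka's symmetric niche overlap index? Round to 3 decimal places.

0.727

Σ p₁ᵢp₂ᵢ = 0.0135 + 0.0006 + 0.0280 + 0.0034 + 0.0026 + 0.0435 + 0.0225 + 0.0126 = 0.1267
Σp_1ᵢ² = 0.09² + 0.03² + 0.10² + 0.17² + 0.13² + 0.15² + 0.15² + 0.18² = 0.0081 + 0.0009 + 0.0100 + 0.0289 + 0.0169 + 0.0225 + 0.0225 + 0.0324 = 0.1422
Σp_2ᵢ² = 0.15² + 0.02² + 0.28² + 0.02² + 0.02² + 0.29² + 0.15² + 0.07² = 0.0225 + 0.0004 + 0.0784 + 0.0004 + 0.0004 + 0.0841 + 0.0225 + 0.0049 = 0.2136
O = 0.1267 / √(0.1422 × 0.2136) = 0.1267 / 0.174281 = 0.72699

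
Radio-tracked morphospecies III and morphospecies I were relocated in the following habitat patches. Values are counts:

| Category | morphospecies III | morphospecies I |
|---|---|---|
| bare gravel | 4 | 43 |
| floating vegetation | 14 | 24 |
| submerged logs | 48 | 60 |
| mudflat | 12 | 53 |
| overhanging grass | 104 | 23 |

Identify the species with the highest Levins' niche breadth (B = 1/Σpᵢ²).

morphospecies I

Proportions for morphospecies III (n=182): 4/182=0.0220, 14/182=0.0769, 48/182=0.2637, 12/182=0.0659, 104/182=0.5714
Proportions for morphospecies I (n=203): 43/203=0.2118, 24/203=0.1182, 60/203=0.2956, 53/203=0.2611, 23/203=0.1133
Σp_IIIᵢ² = 0.0220² + 0.0769² + 0.2637² + 0.0659² + 0.5714² = 0.000484 + 0.005914 + 0.069538 + 0.004343 + 0.326498 = 0.406777
B_III = 1 / 0.406777 = 2.4583
Σp_Iᵢ² = 0.2118² + 0.1182² + 0.2956² + 0.2611² + 0.1133² = 0.044859 + 0.013971 + 0.087379 + 0.068173 + 0.012837 = 0.227219
B_I = 1 / 0.227219 = 4.4010
Highest B → broadest niche (most generalist): morphospecies I (B = 4.40).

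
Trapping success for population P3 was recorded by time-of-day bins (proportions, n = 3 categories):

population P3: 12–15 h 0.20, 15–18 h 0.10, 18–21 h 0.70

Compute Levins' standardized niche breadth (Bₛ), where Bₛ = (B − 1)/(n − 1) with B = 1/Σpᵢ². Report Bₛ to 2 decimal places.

0.43

Σpᵢ² = 0.20² + 0.10² + 0.70² = 0.0400 + 0.0100 + 0.4900 = 0.5400
B = 1 / 0.5400 = 1.8519
Bₛ = (B − 1)/(n − 1) = (1.8519 − 1)/(3 − 1) = 0.8519/2 = 0.4260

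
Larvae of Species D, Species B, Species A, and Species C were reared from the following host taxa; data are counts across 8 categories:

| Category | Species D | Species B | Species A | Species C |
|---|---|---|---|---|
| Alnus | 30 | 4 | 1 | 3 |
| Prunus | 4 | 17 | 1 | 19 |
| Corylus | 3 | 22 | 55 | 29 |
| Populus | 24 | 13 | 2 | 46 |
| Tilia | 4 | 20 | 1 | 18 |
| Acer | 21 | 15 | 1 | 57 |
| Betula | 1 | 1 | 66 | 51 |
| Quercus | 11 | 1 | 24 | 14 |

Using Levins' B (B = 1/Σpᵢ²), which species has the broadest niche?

Proportions for Species D (n=98): 30/98=0.3061, 4/98=0.0408, 3/98=0.0306, 24/98=0.2449, 4/98=0.0408, 21/98=0.2143, 1/98=0.0102, 11/98=0.1122
Proportions for Species B (n=93): 4/93=0.0430, 17/93=0.1828, 22/93=0.2366, 13/93=0.1398, 20/93=0.2151, 15/93=0.1613, 1/93=0.0108, 1/93=0.0108
Proportions for Species A (n=151): 1/151=0.0066, 1/151=0.0066, 55/151=0.3642, 2/151=0.0132, 1/151=0.0066, 1/151=0.0066, 66/151=0.4371, 24/151=0.1589
Proportions for Species C (n=237): 3/237=0.0127, 19/237=0.0802, 29/237=0.1224, 46/237=0.1941, 18/237=0.0759, 57/237=0.2405, 51/237=0.2152, 14/237=0.0591
Σp_Dᵢ² = 0.3061² + 0.0408² + 0.0306² + 0.2449² + 0.0408² + 0.2143² + 0.0102² + 0.1122² = 0.093697 + 0.001665 + 0.000936 + 0.059976 + 0.001665 + 0.045924 + 0.000104 + 0.012589 = 0.216556
B_D = 1 / 0.216556 = 4.6177
Σp_Bᵢ² = 0.0430² + 0.1828² + 0.2366² + 0.1398² + 0.2151² + 0.1613² + 0.0108² + 0.0108² = 0.001849 + 0.033416 + 0.055980 + 0.019544 + 0.046268 + 0.026018 + 0.000117 + 0.000117 = 0.183309
B_B = 1 / 0.183309 = 5.4553
Σp_Aᵢ² = 0.0066² + 0.0066² + 0.3642² + 0.0132² + 0.0066² + 0.0066² + 0.4371² + 0.1589² = 0.000044 + 0.000044 + 0.132642 + 0.000174 + 0.000044 + 0.000044 + 0.191056 + 0.025249 = 0.349297
B_A = 1 / 0.349297 = 2.8629
Σp_Cᵢ² = 0.0127² + 0.0802² + 0.1224² + 0.1941² + 0.0759² + 0.2405² + 0.2152² + 0.0591² = 0.000161 + 0.006432 + 0.014982 + 0.037675 + 0.005761 + 0.057840 + 0.046311 + 0.003493 = 0.172655
B_C = 1 / 0.172655 = 5.7919
Highest B → broadest niche (most generalist): Species C (B = 5.79).

Species C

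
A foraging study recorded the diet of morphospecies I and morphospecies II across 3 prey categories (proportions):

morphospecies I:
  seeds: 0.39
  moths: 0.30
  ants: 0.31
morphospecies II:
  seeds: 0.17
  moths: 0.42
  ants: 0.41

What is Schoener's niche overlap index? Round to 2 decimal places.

Σ|p₁ᵢ − p₂ᵢ| = 0.22 + 0.12 + 0.10 = 0.44
D = 1 − ½ × 0.44 = 1 − 0.220 = 0.7800

0.78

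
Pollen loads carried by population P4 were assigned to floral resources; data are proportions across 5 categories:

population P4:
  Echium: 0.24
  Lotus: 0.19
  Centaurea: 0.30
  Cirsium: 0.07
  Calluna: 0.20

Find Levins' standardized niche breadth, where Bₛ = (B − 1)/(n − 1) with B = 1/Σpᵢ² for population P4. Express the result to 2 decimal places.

Σpᵢ² = 0.24² + 0.19² + 0.30² + 0.07² + 0.20² = 0.0576 + 0.0361 + 0.0900 + 0.0049 + 0.0400 = 0.2286
B = 1 / 0.2286 = 4.3745
Bₛ = (B − 1)/(n − 1) = (4.3745 − 1)/(5 − 1) = 3.3745/4 = 0.8436

0.84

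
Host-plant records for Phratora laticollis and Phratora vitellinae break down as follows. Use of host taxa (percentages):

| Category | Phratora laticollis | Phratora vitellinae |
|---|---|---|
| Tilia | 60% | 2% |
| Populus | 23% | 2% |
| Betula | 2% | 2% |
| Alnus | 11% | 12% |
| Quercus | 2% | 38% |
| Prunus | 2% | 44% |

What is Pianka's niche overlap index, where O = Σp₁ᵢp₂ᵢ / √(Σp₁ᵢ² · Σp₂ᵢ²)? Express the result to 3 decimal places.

Convert percentages to proportions (divide by 100).
Σ p₁ᵢp₂ᵢ = 0.0120 + 0.0046 + 0.0004 + 0.0132 + 0.0076 + 0.0088 = 0.0466
Σp_1ᵢ² = 0.60² + 0.23² + 0.02² + 0.11² + 0.02² + 0.02² = 0.3600 + 0.0529 + 0.0004 + 0.0121 + 0.0004 + 0.0004 = 0.4262
Σp_2ᵢ² = 0.02² + 0.02² + 0.02² + 0.12² + 0.38² + 0.44² = 0.0004 + 0.0004 + 0.0004 + 0.0144 + 0.1444 + 0.1936 = 0.3536
O = 0.0466 / √(0.4262 × 0.3536) = 0.0466 / 0.388207 = 0.12004

0.120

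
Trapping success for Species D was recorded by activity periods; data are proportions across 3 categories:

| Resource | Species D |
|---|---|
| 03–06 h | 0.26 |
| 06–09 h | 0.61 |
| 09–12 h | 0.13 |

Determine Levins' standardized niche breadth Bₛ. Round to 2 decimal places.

0.60

Σpᵢ² = 0.26² + 0.61² + 0.13² = 0.0676 + 0.3721 + 0.0169 = 0.4566
B = 1 / 0.4566 = 2.1901
Bₛ = (B − 1)/(n − 1) = (2.1901 − 1)/(3 − 1) = 1.1901/2 = 0.5951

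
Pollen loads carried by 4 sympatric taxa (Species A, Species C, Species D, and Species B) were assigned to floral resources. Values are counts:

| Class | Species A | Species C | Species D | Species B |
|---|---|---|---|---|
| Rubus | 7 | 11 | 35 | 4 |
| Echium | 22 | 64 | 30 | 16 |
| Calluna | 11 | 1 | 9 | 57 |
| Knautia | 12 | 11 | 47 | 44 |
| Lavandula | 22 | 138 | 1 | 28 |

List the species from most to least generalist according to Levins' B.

Species A > Species B > Species D > Species C

Proportions for Species A (n=74): 7/74=0.0946, 22/74=0.2973, 11/74=0.1486, 12/74=0.1622, 22/74=0.2973
Proportions for Species C (n=225): 11/225=0.0489, 64/225=0.2844, 1/225=0.0044, 11/225=0.0489, 138/225=0.6133
Proportions for Species D (n=122): 35/122=0.2869, 30/122=0.2459, 9/122=0.0738, 47/122=0.3852, 1/122=0.0082
Proportions for Species B (n=149): 4/149=0.0268, 16/149=0.1074, 57/149=0.3826, 44/149=0.2953, 28/149=0.1879
Σp_Aᵢ² = 0.0946² + 0.2973² + 0.1486² + 0.1622² + 0.2973² = 0.008949 + 0.088387 + 0.022082 + 0.026309 + 0.088387 = 0.234114
B_A = 1 / 0.234114 = 4.2714
Σp_Cᵢ² = 0.0489² + 0.2844² + 0.0044² + 0.0489² + 0.6133² = 0.002391 + 0.080883 + 0.000019 + 0.002391 + 0.376137 = 0.461821
B_C = 1 / 0.461821 = 2.1653
Σp_Dᵢ² = 0.2869² + 0.2459² + 0.0738² + 0.3852² + 0.0082² = 0.082312 + 0.060467 + 0.005446 + 0.148379 + 0.000067 = 0.296671
B_D = 1 / 0.296671 = 3.3707
Σp_Bᵢ² = 0.0268² + 0.1074² + 0.3826² + 0.2953² + 0.1879² = 0.000718 + 0.011535 + 0.146383 + 0.087202 + 0.035306 = 0.281144
B_B = 1 / 0.281144 = 3.5569
Ranking by B (broadest → narrowest): Species A (4.27) > Species B (3.56) > Species D (3.37) > Species C (2.17)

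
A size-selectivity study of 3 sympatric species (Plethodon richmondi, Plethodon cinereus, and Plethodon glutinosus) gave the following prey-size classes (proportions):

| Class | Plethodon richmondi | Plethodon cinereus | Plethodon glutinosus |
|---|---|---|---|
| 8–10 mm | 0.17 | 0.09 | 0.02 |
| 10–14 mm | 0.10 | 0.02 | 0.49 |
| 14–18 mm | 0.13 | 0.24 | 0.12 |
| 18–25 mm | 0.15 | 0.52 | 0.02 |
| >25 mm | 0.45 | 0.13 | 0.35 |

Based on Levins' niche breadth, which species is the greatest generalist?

Plethodon richmondi

Σp_richᵢ² = 0.17² + 0.10² + 0.13² + 0.15² + 0.45² = 0.0289 + 0.0100 + 0.0169 + 0.0225 + 0.2025 = 0.2808
B_rich = 1 / 0.2808 = 3.5613
Σp_cineᵢ² = 0.09² + 0.02² + 0.24² + 0.52² + 0.13² = 0.0081 + 0.0004 + 0.0576 + 0.2704 + 0.0169 = 0.3534
B_cine = 1 / 0.3534 = 2.8297
Σp_glutᵢ² = 0.02² + 0.49² + 0.12² + 0.02² + 0.35² = 0.0004 + 0.2401 + 0.0144 + 0.0004 + 0.1225 = 0.3778
B_glut = 1 / 0.3778 = 2.6469
Highest B → broadest niche (most generalist): Plethodon richmondi (B = 3.56).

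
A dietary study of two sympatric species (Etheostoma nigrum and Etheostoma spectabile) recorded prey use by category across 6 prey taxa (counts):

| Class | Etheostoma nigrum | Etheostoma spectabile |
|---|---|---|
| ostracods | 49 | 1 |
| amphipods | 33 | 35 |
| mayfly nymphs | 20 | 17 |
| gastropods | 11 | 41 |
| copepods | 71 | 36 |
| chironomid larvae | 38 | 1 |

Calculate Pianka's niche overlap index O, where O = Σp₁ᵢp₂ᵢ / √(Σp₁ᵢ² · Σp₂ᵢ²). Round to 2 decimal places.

Proportions for Etheostoma nigrum (n=222): 49/222=0.2207, 33/222=0.1486, 20/222=0.0901, 11/222=0.0495, 71/222=0.3198, 38/222=0.1712
Proportions for Etheostoma spectabile (n=131): 1/131=0.0076, 35/131=0.2672, 17/131=0.1298, 41/131=0.3130, 36/131=0.2748, 1/131=0.0076
Σ p₁ᵢp₂ᵢ = 0.001677 + 0.039706 + 0.011695 + 0.015494 + 0.087881 + 0.001301 = 0.157754
Σp_1ᵢ² = 0.2207² + 0.1486² + 0.0901² + 0.0495² + 0.3198² + 0.1712² = 0.048708 + 0.022082 + 0.008118 + 0.002450 + 0.102272 + 0.029309 = 0.212939
Σp_2ᵢ² = 0.0076² + 0.2672² + 0.1298² + 0.3130² + 0.2748² + 0.0076² = 0.000058 + 0.071396 + 0.016848 + 0.097969 + 0.075515 + 0.000058 = 0.261844
O = 0.157754 / √(0.212939 × 0.261844) = 0.157754 / 0.2361288 = 0.6681

0.67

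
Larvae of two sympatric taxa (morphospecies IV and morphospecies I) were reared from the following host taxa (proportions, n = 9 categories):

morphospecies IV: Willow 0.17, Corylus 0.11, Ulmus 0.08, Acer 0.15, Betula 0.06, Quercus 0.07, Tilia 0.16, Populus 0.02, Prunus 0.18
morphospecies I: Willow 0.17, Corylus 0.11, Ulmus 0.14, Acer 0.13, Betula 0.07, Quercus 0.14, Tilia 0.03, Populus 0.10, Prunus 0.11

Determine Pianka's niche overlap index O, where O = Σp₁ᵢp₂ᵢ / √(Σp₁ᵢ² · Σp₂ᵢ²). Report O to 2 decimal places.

0.86

Σ p₁ᵢp₂ᵢ = 0.0289 + 0.0121 + 0.0112 + 0.0195 + 0.0042 + 0.0098 + 0.0048 + 0.0020 + 0.0198 = 0.1123
Σp_1ᵢ² = 0.17² + 0.11² + 0.08² + 0.15² + 0.06² + 0.07² + 0.16² + 0.02² + 0.18² = 0.0289 + 0.0121 + 0.0064 + 0.0225 + 0.0036 + 0.0049 + 0.0256 + 0.0004 + 0.0324 = 0.1368
Σp_2ᵢ² = 0.17² + 0.11² + 0.14² + 0.13² + 0.07² + 0.14² + 0.03² + 0.10² + 0.11² = 0.0289 + 0.0121 + 0.0196 + 0.0169 + 0.0049 + 0.0196 + 0.0009 + 0.0100 + 0.0121 = 0.1250
O = 0.1123 / √(0.1368 × 0.1250) = 0.1123 / 0.13077 = 0.8588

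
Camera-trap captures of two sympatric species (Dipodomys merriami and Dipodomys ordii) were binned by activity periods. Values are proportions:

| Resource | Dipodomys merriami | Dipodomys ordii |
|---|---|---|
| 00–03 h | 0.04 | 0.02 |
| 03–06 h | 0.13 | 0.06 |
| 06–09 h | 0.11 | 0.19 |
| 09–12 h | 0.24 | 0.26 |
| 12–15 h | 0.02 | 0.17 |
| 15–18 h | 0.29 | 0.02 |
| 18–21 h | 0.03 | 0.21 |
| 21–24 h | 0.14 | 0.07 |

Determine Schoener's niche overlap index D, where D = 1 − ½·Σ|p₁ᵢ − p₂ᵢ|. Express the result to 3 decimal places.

0.570

Σ|p₁ᵢ − p₂ᵢ| = 0.02 + 0.07 + 0.08 + 0.02 + 0.15 + 0.27 + 0.18 + 0.07 = 0.86
D = 1 − ½ × 0.86 = 1 − 0.430 = 0.57000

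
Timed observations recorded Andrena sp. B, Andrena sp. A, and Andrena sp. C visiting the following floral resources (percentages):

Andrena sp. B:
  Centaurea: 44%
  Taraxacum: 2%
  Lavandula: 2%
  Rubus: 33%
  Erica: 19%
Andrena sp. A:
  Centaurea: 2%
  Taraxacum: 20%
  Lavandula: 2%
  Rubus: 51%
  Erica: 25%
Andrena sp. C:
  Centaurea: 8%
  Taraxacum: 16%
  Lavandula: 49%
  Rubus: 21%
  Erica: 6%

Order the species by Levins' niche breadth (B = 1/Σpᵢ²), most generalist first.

Convert percentages to proportions (divide by 100).
Σp_Bᵢ² = 0.44² + 0.02² + 0.02² + 0.33² + 0.19² = 0.1936 + 0.0004 + 0.0004 + 0.1089 + 0.0361 = 0.3394
B_B = 1 / 0.3394 = 2.9464
Σp_Aᵢ² = 0.02² + 0.20² + 0.02² + 0.51² + 0.25² = 0.0004 + 0.0400 + 0.0004 + 0.2601 + 0.0625 = 0.3634
B_A = 1 / 0.3634 = 2.7518
Σp_Cᵢ² = 0.08² + 0.16² + 0.49² + 0.21² + 0.06² = 0.0064 + 0.0256 + 0.2401 + 0.0441 + 0.0036 = 0.3198
B_C = 1 / 0.3198 = 3.1270
Ranking by B (broadest → narrowest): Andrena sp. C (3.13) > Andrena sp. B (2.95) > Andrena sp. A (2.75)

Andrena sp. C > Andrena sp. B > Andrena sp. A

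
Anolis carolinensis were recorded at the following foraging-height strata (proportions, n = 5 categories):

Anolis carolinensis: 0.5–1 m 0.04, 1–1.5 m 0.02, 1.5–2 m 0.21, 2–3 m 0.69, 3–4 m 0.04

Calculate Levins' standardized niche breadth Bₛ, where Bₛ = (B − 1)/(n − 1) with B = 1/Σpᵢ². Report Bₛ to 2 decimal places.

0.23

Σpᵢ² = 0.04² + 0.02² + 0.21² + 0.69² + 0.04² = 0.0016 + 0.0004 + 0.0441 + 0.4761 + 0.0016 = 0.5238
B = 1 / 0.5238 = 1.9091
Bₛ = (B − 1)/(n − 1) = (1.9091 − 1)/(5 − 1) = 0.9091/4 = 0.2273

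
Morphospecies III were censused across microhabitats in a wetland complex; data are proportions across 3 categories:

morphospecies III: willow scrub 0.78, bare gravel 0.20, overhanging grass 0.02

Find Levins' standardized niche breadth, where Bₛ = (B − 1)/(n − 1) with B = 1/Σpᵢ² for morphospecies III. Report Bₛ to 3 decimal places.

Σpᵢ² = 0.78² + 0.20² + 0.02² = 0.6084 + 0.0400 + 0.0004 = 0.6488
B = 1 / 0.6488 = 1.54131
Bₛ = (B − 1)/(n − 1) = (1.54131 − 1)/(3 − 1) = 0.54131/2 = 0.27066

0.271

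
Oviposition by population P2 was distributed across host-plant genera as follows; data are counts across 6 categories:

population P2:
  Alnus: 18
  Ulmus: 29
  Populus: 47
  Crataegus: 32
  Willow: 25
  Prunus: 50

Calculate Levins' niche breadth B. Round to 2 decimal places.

Proportions for population P2 (n=201): 18/201=0.0896, 29/201=0.1443, 47/201=0.2338, 32/201=0.1592, 25/201=0.1244, 50/201=0.2488
Σpᵢ² = 0.0896² + 0.1443² + 0.2338² + 0.1592² + 0.1244² + 0.2488² = 0.008028 + 0.020822 + 0.054662 + 0.025345 + 0.015475 + 0.061901 = 0.186233
B = 1 / 0.186233 = 5.3696

5.37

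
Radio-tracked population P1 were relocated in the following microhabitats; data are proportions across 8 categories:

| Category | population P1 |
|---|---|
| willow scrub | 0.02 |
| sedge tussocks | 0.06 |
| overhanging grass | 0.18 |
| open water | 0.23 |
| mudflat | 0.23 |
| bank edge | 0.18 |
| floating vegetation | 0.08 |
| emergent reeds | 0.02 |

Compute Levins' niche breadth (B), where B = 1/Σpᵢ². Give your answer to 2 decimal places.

Σpᵢ² = 0.02² + 0.06² + 0.18² + 0.23² + 0.23² + 0.18² + 0.08² + 0.02² = 0.0004 + 0.0036 + 0.0324 + 0.0529 + 0.0529 + 0.0324 + 0.0064 + 0.0004 = 0.1814
B = 1 / 0.1814 = 5.5127

5.51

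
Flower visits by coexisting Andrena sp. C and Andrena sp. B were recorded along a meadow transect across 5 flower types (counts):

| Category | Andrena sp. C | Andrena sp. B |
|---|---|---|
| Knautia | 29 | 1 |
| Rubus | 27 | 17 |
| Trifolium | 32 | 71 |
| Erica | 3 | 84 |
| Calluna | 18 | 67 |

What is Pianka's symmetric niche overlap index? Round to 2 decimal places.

Proportions for Andrena sp. C (n=109): 29/109=0.2661, 27/109=0.2477, 32/109=0.2936, 3/109=0.0275, 18/109=0.1651
Proportions for Andrena sp. B (n=240): 1/240=0.0042, 17/240=0.0708, 71/240=0.2958, 84/240=0.3500, 67/240=0.2792
Σ p₁ᵢp₂ᵢ = 0.001118 + 0.017537 + 0.086847 + 0.009625 + 0.046096 = 0.161223
Σp_1ᵢ² = 0.2661² + 0.2477² + 0.2936² + 0.0275² + 0.1651² = 0.070809 + 0.061355 + 0.086201 + 0.000756 + 0.027258 = 0.246379
Σp_2ᵢ² = 0.0042² + 0.0708² + 0.2958² + 0.3500² + 0.2792² = 0.000018 + 0.005013 + 0.087498 + 0.122500 + 0.077953 = 0.292982
O = 0.161223 / √(0.246379 × 0.292982) = 0.161223 / 0.2686719 = 0.6001

0.60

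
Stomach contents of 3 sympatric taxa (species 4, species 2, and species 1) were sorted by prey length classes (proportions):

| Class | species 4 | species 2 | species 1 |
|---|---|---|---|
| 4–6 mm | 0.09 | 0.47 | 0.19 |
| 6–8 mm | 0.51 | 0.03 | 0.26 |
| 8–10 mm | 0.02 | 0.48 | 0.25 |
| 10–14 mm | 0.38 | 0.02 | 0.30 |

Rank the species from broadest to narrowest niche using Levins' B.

species 1 > species 4 > species 2

Σp_4ᵢ² = 0.09² + 0.51² + 0.02² + 0.38² = 0.0081 + 0.2601 + 0.0004 + 0.1444 = 0.4130
B_4 = 1 / 0.4130 = 2.4213
Σp_2ᵢ² = 0.47² + 0.03² + 0.48² + 0.02² = 0.2209 + 0.0009 + 0.2304 + 0.0004 = 0.4526
B_2 = 1 / 0.4526 = 2.2095
Σp_1ᵢ² = 0.19² + 0.26² + 0.25² + 0.30² = 0.0361 + 0.0676 + 0.0625 + 0.0900 = 0.2562
B_1 = 1 / 0.2562 = 3.9032
Ranking by B (broadest → narrowest): species 1 (3.90) > species 4 (2.42) > species 2 (2.21)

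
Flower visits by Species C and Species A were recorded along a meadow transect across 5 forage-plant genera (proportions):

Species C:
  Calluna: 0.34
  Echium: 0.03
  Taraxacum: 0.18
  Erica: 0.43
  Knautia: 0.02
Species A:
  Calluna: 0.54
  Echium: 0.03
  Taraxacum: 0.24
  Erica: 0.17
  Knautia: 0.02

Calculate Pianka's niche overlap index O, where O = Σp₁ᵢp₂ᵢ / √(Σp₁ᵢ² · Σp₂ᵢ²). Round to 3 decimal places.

Σ p₁ᵢp₂ᵢ = 0.1836 + 0.0009 + 0.0432 + 0.0731 + 0.0004 = 0.3012
Σp_1ᵢ² = 0.34² + 0.03² + 0.18² + 0.43² + 0.02² = 0.1156 + 0.0009 + 0.0324 + 0.1849 + 0.0004 = 0.3342
Σp_2ᵢ² = 0.54² + 0.03² + 0.24² + 0.17² + 0.02² = 0.2916 + 0.0009 + 0.0576 + 0.0289 + 0.0004 = 0.3794
O = 0.3012 / √(0.3342 × 0.3794) = 0.3012 / 0.356084 = 0.84587

0.846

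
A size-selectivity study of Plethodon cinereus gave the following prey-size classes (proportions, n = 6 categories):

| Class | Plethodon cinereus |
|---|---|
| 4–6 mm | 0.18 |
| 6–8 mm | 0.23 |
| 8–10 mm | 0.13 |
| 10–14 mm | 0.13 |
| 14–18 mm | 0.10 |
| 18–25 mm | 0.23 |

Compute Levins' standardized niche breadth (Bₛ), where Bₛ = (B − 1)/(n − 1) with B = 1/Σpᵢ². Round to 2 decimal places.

Σpᵢ² = 0.18² + 0.23² + 0.13² + 0.13² + 0.10² + 0.23² = 0.0324 + 0.0529 + 0.0169 + 0.0169 + 0.0100 + 0.0529 = 0.1820
B = 1 / 0.1820 = 5.4945
Bₛ = (B − 1)/(n − 1) = (5.4945 − 1)/(6 − 1) = 4.4945/5 = 0.8989

0.90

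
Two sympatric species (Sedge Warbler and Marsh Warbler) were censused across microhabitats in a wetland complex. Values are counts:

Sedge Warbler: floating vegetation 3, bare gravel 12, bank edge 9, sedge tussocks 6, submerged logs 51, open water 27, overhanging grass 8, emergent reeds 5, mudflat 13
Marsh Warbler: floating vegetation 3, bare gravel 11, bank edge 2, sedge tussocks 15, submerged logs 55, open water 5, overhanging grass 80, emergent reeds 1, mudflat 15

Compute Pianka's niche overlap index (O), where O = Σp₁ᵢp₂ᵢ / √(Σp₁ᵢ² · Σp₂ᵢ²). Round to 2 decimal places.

Proportions for Sedge Warbler (n=134): 3/134=0.0224, 12/134=0.0896, 9/134=0.0672, 6/134=0.0448, 51/134=0.3806, 27/134=0.2015, 8/134=0.0597, 5/134=0.0373, 13/134=0.0970
Proportions for Marsh Warbler (n=187): 3/187=0.0160, 11/187=0.0588, 2/187=0.0107, 15/187=0.0802, 55/187=0.2941, 5/187=0.0267, 80/187=0.4278, 1/187=0.0053, 15/187=0.0802
Σ p₁ᵢp₂ᵢ = 0.000358 + 0.005268 + 0.000719 + 0.003593 + 0.111934 + 0.005380 + 0.025540 + 0.000198 + 0.007779 = 0.160769
Σp_1ᵢ² = 0.0224² + 0.0896² + 0.0672² + 0.0448² + 0.3806² + 0.2015² + 0.0597² + 0.0373² + 0.0970² = 0.000502 + 0.008028 + 0.004516 + 0.002007 + 0.144856 + 0.040602 + 0.003564 + 0.001391 + 0.009409 = 0.214875
Σp_2ᵢ² = 0.0160² + 0.0588² + 0.0107² + 0.0802² + 0.2941² + 0.0267² + 0.4278² + 0.0053² + 0.0802² = 0.000256 + 0.003457 + 0.000114 + 0.006432 + 0.086495 + 0.000713 + 0.183013 + 0.000028 + 0.006432 = 0.286940
O = 0.160769 / √(0.214875 × 0.286940) = 0.160769 / 0.2483067 = 0.6475

0.65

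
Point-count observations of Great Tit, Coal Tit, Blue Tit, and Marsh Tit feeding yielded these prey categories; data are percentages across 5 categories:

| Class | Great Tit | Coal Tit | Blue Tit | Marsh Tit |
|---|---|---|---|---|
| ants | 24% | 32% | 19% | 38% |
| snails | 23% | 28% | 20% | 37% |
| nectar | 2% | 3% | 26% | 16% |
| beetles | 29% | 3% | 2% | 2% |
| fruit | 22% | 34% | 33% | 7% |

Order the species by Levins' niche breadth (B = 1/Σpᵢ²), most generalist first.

Great Tit > Blue Tit > Coal Tit > Marsh Tit

Convert percentages to proportions (divide by 100).
Σp_Greaᵢ² = 0.24² + 0.23² + 0.02² + 0.29² + 0.22² = 0.0576 + 0.0529 + 0.0004 + 0.0841 + 0.0484 = 0.2434
B_Grea = 1 / 0.2434 = 4.1085
Σp_Coalᵢ² = 0.32² + 0.28² + 0.03² + 0.03² + 0.34² = 0.1024 + 0.0784 + 0.0009 + 0.0009 + 0.1156 = 0.2982
B_Coal = 1 / 0.2982 = 3.3535
Σp_Blueᵢ² = 0.19² + 0.20² + 0.26² + 0.02² + 0.33² = 0.0361 + 0.0400 + 0.0676 + 0.0004 + 0.1089 = 0.2530
B_Blue = 1 / 0.2530 = 3.9526
Σp_Marsᵢ² = 0.38² + 0.37² + 0.16² + 0.02² + 0.07² = 0.1444 + 0.1369 + 0.0256 + 0.0004 + 0.0049 = 0.3122
B_Mars = 1 / 0.3122 = 3.2031
Ranking by B (broadest → narrowest): Great Tit (4.11) > Blue Tit (3.95) > Coal Tit (3.35) > Marsh Tit (3.20)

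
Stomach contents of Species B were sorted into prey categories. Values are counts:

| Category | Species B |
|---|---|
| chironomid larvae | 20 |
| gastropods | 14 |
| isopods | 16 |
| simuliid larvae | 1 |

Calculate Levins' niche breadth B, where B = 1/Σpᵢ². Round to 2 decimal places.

3.05

Proportions for Species B (n=51): 20/51=0.3922, 14/51=0.2745, 16/51=0.3137, 1/51=0.0196
Σpᵢ² = 0.3922² + 0.2745² + 0.3137² + 0.0196² = 0.153821 + 0.075350 + 0.098408 + 0.000384 = 0.327963
B = 1 / 0.327963 = 3.0491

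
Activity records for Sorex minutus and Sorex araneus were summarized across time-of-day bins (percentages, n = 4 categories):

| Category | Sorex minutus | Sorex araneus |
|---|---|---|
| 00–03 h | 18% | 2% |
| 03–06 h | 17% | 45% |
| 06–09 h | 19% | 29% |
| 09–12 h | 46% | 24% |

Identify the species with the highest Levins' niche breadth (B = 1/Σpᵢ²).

Convert percentages to proportions (divide by 100).
Σp_minuᵢ² = 0.18² + 0.17² + 0.19² + 0.46² = 0.0324 + 0.0289 + 0.0361 + 0.2116 = 0.3090
B_minu = 1 / 0.3090 = 3.2362
Σp_aranᵢ² = 0.02² + 0.45² + 0.29² + 0.24² = 0.0004 + 0.2025 + 0.0841 + 0.0576 = 0.3446
B_aran = 1 / 0.3446 = 2.9019
Highest B → broadest niche (most generalist): Sorex minutus (B = 3.24).

Sorex minutus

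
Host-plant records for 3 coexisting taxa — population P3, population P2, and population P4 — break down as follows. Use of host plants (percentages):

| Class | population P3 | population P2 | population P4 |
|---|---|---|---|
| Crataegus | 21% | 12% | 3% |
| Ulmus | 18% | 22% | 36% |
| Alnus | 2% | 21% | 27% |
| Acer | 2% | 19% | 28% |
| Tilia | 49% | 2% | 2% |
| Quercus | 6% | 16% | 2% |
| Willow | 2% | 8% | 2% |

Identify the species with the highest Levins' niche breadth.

Convert percentages to proportions (divide by 100).
Σp_P3ᵢ² = 0.21² + 0.18² + 0.02² + 0.02² + 0.49² + 0.06² + 0.02² = 0.0441 + 0.0324 + 0.0004 + 0.0004 + 0.2401 + 0.0036 + 0.0004 = 0.3214
B_P3 = 1 / 0.3214 = 3.1114
Σp_P2ᵢ² = 0.12² + 0.22² + 0.21² + 0.19² + 0.02² + 0.16² + 0.08² = 0.0144 + 0.0484 + 0.0441 + 0.0361 + 0.0004 + 0.0256 + 0.0064 = 0.1754
B_P2 = 1 / 0.1754 = 5.7013
Σp_P4ᵢ² = 0.03² + 0.36² + 0.27² + 0.28² + 0.02² + 0.02² + 0.02² = 0.0009 + 0.1296 + 0.0729 + 0.0784 + 0.0004 + 0.0004 + 0.0004 = 0.2830
B_P4 = 1 / 0.2830 = 3.5336
Highest B → broadest niche (most generalist): population P2 (B = 5.70).

population P2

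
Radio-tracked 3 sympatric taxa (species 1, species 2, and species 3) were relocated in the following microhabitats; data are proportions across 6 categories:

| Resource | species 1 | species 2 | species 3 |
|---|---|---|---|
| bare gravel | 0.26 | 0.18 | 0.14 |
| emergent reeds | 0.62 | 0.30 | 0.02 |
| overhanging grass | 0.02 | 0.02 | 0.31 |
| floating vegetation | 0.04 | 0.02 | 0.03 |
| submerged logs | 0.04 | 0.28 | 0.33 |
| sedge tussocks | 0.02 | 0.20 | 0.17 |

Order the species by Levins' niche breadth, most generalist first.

species 2 > species 3 > species 1

Σp_1ᵢ² = 0.26² + 0.62² + 0.02² + 0.04² + 0.04² + 0.02² = 0.0676 + 0.3844 + 0.0004 + 0.0016 + 0.0016 + 0.0004 = 0.4560
B_1 = 1 / 0.4560 = 2.1930
Σp_2ᵢ² = 0.18² + 0.30² + 0.02² + 0.02² + 0.28² + 0.20² = 0.0324 + 0.0900 + 0.0004 + 0.0004 + 0.0784 + 0.0400 = 0.2416
B_2 = 1 / 0.2416 = 4.1391
Σp_3ᵢ² = 0.14² + 0.02² + 0.31² + 0.03² + 0.33² + 0.17² = 0.0196 + 0.0004 + 0.0961 + 0.0009 + 0.1089 + 0.0289 = 0.2548
B_3 = 1 / 0.2548 = 3.9246
Ranking by B (broadest → narrowest): species 2 (4.14) > species 3 (3.92) > species 1 (2.19)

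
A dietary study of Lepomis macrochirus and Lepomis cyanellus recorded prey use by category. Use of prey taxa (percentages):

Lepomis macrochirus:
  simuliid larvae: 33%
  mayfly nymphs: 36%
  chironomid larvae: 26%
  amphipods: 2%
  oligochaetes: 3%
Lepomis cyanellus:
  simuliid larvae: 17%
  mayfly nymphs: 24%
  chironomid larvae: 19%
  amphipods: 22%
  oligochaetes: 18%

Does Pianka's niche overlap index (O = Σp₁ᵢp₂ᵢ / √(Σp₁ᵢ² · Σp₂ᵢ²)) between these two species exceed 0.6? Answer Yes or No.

Yes

Convert percentages to proportions (divide by 100).
Σ p₁ᵢp₂ᵢ = 0.0561 + 0.0864 + 0.0494 + 0.0044 + 0.0054 = 0.2017
Σp_1ᵢ² = 0.33² + 0.36² + 0.26² + 0.02² + 0.03² = 0.1089 + 0.1296 + 0.0676 + 0.0004 + 0.0009 = 0.3074
Σp_2ᵢ² = 0.17² + 0.24² + 0.19² + 0.22² + 0.18² = 0.0289 + 0.0576 + 0.0361 + 0.0484 + 0.0324 = 0.2034
O = 0.2017 / √(0.3074 × 0.2034) = 0.2017 / 0.25005 = 0.8066
O = 0.8066 > 0.6 → Yes.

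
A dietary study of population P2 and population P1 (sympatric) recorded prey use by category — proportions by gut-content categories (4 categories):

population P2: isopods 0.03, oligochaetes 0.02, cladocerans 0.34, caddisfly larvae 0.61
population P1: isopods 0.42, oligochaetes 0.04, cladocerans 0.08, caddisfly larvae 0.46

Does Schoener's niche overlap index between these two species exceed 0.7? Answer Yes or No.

No

Σ|p₁ᵢ − p₂ᵢ| = 0.39 + 0.02 + 0.26 + 0.15 = 0.82
D = 1 − ½ × 0.82 = 1 − 0.410 = 0.5900
D = 0.5900 < 0.7 → No.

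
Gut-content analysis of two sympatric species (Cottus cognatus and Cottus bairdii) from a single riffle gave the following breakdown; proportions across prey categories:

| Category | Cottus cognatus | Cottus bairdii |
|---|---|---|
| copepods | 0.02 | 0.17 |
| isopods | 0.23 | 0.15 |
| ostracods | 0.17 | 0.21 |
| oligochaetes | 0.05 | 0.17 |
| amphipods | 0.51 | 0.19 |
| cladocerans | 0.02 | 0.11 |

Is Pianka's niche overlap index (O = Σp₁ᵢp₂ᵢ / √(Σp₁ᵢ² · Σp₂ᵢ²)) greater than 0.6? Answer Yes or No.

Yes

Σ p₁ᵢp₂ᵢ = 0.0034 + 0.0345 + 0.0357 + 0.0085 + 0.0969 + 0.0022 = 0.1812
Σp_1ᵢ² = 0.02² + 0.23² + 0.17² + 0.05² + 0.51² + 0.02² = 0.0004 + 0.0529 + 0.0289 + 0.0025 + 0.2601 + 0.0004 = 0.3452
Σp_2ᵢ² = 0.17² + 0.15² + 0.21² + 0.17² + 0.19² + 0.11² = 0.0289 + 0.0225 + 0.0441 + 0.0289 + 0.0361 + 0.0121 = 0.1726
O = 0.1812 / √(0.3452 × 0.1726) = 0.1812 / 0.24409 = 0.7423
O = 0.7423 > 0.6 → Yes.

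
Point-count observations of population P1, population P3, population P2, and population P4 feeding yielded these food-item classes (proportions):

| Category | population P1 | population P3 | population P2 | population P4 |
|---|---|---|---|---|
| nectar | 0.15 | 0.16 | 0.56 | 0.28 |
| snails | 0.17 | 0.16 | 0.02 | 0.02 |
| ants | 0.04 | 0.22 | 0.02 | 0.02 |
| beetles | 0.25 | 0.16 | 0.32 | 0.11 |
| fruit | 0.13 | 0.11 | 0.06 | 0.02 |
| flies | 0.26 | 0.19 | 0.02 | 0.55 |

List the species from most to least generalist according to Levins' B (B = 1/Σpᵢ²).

Σp_P1ᵢ² = 0.15² + 0.17² + 0.04² + 0.25² + 0.13² + 0.26² = 0.0225 + 0.0289 + 0.0016 + 0.0625 + 0.0169 + 0.0676 = 0.2000
B_P1 = 1 / 0.2000 = 5.0000
Σp_P3ᵢ² = 0.16² + 0.16² + 0.22² + 0.16² + 0.11² + 0.19² = 0.0256 + 0.0256 + 0.0484 + 0.0256 + 0.0121 + 0.0361 = 0.1734
B_P3 = 1 / 0.1734 = 5.7670
Σp_P2ᵢ² = 0.56² + 0.02² + 0.02² + 0.32² + 0.06² + 0.02² = 0.3136 + 0.0004 + 0.0004 + 0.1024 + 0.0036 + 0.0004 = 0.4208
B_P2 = 1 / 0.4208 = 2.3764
Σp_P4ᵢ² = 0.28² + 0.02² + 0.02² + 0.11² + 0.02² + 0.55² = 0.0784 + 0.0004 + 0.0004 + 0.0121 + 0.0004 + 0.3025 = 0.3942
B_P4 = 1 / 0.3942 = 2.5368
Ranking by B (broadest → narrowest): population P3 (5.77) > population P1 (5.00) > population P4 (2.54) > population P2 (2.38)

population P3 > population P1 > population P4 > population P2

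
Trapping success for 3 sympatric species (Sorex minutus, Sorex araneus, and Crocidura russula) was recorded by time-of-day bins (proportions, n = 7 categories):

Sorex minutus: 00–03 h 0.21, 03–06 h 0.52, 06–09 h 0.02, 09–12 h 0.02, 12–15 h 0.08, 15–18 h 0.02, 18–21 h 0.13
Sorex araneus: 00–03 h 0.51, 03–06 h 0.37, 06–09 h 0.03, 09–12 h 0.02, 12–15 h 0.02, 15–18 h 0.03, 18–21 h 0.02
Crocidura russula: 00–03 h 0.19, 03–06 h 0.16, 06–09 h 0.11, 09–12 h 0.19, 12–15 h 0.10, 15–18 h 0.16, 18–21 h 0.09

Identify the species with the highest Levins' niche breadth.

Σp_minuᵢ² = 0.21² + 0.52² + 0.02² + 0.02² + 0.08² + 0.02² + 0.13² = 0.0441 + 0.2704 + 0.0004 + 0.0004 + 0.0064 + 0.0004 + 0.0169 = 0.3390
B_minu = 1 / 0.3390 = 2.9499
Σp_aranᵢ² = 0.51² + 0.37² + 0.03² + 0.02² + 0.02² + 0.03² + 0.02² = 0.2601 + 0.1369 + 0.0009 + 0.0004 + 0.0004 + 0.0009 + 0.0004 = 0.4000
B_aran = 1 / 0.4000 = 2.5000
Σp_russᵢ² = 0.19² + 0.16² + 0.11² + 0.19² + 0.10² + 0.16² + 0.09² = 0.0361 + 0.0256 + 0.0121 + 0.0361 + 0.0100 + 0.0256 + 0.0081 = 0.1536
B_russ = 1 / 0.1536 = 6.5104
Highest B → broadest niche (most generalist): Crocidura russula (B = 6.51).

Crocidura russula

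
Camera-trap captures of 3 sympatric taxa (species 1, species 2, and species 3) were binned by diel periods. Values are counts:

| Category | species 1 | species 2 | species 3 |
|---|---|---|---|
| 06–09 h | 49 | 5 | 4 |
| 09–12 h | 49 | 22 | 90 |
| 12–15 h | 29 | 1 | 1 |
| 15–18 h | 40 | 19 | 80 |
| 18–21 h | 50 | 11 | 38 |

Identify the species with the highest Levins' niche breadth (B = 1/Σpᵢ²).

species 1

Proportions for species 1 (n=217): 49/217=0.2258, 49/217=0.2258, 29/217=0.1336, 40/217=0.1843, 50/217=0.2304
Proportions for species 2 (n=58): 5/58=0.0862, 22/58=0.3793, 1/58=0.0172, 19/58=0.3276, 11/58=0.1897
Proportions for species 3 (n=213): 4/213=0.0188, 90/213=0.4225, 1/213=0.0047, 80/213=0.3756, 38/213=0.1784
Σp_1ᵢ² = 0.2258² + 0.2258² + 0.1336² + 0.1843² + 0.2304² = 0.050986 + 0.050986 + 0.017849 + 0.033966 + 0.053084 = 0.206871
B_1 = 1 / 0.206871 = 4.8339
Σp_2ᵢ² = 0.0862² + 0.3793² + 0.0172² + 0.3276² + 0.1897² = 0.007430 + 0.143868 + 0.000296 + 0.107322 + 0.035986 = 0.294902
B_2 = 1 / 0.294902 = 3.3910
Σp_3ᵢ² = 0.0188² + 0.4225² + 0.0047² + 0.3756² + 0.1784² = 0.000353 + 0.178506 + 0.000022 + 0.141075 + 0.031827 = 0.351783
B_3 = 1 / 0.351783 = 2.8427
Highest B → broadest niche (most generalist): species 1 (B = 4.83).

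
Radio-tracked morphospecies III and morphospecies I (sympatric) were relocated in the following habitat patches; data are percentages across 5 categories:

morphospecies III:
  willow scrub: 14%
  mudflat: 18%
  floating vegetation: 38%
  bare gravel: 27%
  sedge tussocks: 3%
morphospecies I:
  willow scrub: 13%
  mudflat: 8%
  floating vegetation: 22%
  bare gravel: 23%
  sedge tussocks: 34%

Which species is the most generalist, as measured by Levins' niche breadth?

morphospecies I

Convert percentages to proportions (divide by 100).
Σp_IIIᵢ² = 0.14² + 0.18² + 0.38² + 0.27² + 0.03² = 0.0196 + 0.0324 + 0.1444 + 0.0729 + 0.0009 = 0.2702
B_III = 1 / 0.2702 = 3.7010
Σp_Iᵢ² = 0.13² + 0.08² + 0.22² + 0.23² + 0.34² = 0.0169 + 0.0064 + 0.0484 + 0.0529 + 0.1156 = 0.2402
B_I = 1 / 0.2402 = 4.1632
Highest B → broadest niche (most generalist): morphospecies I (B = 4.16).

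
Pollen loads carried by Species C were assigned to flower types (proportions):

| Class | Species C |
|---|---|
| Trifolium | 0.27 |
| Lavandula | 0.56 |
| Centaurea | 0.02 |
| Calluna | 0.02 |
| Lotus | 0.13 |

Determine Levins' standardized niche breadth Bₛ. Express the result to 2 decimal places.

0.37

Σpᵢ² = 0.27² + 0.56² + 0.02² + 0.02² + 0.13² = 0.0729 + 0.3136 + 0.0004 + 0.0004 + 0.0169 = 0.4042
B = 1 / 0.4042 = 2.4740
Bₛ = (B − 1)/(n − 1) = (2.4740 − 1)/(5 − 1) = 1.4740/4 = 0.3685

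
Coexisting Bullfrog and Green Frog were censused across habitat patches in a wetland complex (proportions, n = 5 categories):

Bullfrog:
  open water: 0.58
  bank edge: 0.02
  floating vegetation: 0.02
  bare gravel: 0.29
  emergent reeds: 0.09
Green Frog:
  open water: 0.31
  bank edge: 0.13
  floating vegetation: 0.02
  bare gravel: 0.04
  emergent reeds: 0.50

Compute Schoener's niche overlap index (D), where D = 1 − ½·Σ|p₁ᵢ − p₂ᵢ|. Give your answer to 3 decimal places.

0.480

Σ|p₁ᵢ − p₂ᵢ| = 0.27 + 0.11 + 0.00 + 0.25 + 0.41 = 1.04
D = 1 − ½ × 1.04 = 1 − 0.520 = 0.48000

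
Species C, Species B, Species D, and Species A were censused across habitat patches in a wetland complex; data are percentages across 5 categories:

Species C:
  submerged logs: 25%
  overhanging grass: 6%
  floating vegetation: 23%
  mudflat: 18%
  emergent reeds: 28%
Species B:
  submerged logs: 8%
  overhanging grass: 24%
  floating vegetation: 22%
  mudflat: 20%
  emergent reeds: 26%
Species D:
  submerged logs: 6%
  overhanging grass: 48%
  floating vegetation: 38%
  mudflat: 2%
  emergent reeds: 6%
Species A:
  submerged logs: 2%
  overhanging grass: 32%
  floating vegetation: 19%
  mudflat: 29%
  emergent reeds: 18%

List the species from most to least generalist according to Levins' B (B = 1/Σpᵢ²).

Convert percentages to proportions (divide by 100).
Σp_Cᵢ² = 0.25² + 0.06² + 0.23² + 0.18² + 0.28² = 0.0625 + 0.0036 + 0.0529 + 0.0324 + 0.0784 = 0.2298
B_C = 1 / 0.2298 = 4.3516
Σp_Bᵢ² = 0.08² + 0.24² + 0.22² + 0.20² + 0.26² = 0.0064 + 0.0576 + 0.0484 + 0.0400 + 0.0676 = 0.2200
B_B = 1 / 0.2200 = 4.5455
Σp_Dᵢ² = 0.06² + 0.48² + 0.38² + 0.02² + 0.06² = 0.0036 + 0.2304 + 0.1444 + 0.0004 + 0.0036 = 0.3824
B_D = 1 / 0.3824 = 2.6151
Σp_Aᵢ² = 0.02² + 0.32² + 0.19² + 0.29² + 0.18² = 0.0004 + 0.1024 + 0.0361 + 0.0841 + 0.0324 = 0.2554
B_A = 1 / 0.2554 = 3.9154
Ranking by B (broadest → narrowest): Species B (4.55) > Species C (4.35) > Species A (3.92) > Species D (2.62)

Species B > Species C > Species A > Species D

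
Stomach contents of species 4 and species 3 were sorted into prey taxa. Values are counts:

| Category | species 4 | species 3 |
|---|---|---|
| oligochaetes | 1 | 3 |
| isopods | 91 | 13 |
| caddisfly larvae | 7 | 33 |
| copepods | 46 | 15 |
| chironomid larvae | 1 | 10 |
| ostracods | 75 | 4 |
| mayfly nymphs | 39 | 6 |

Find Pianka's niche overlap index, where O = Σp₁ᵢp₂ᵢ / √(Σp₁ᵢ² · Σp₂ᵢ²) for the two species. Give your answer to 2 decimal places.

0.49

Proportions for species 4 (n=260): 1/260=0.0038, 91/260=0.3500, 7/260=0.0269, 46/260=0.1769, 1/260=0.0038, 75/260=0.2885, 39/260=0.1500
Proportions for species 3 (n=84): 3/84=0.0357, 13/84=0.1548, 33/84=0.3929, 15/84=0.1786, 10/84=0.1190, 4/84=0.0476, 6/84=0.0714
Σ p₁ᵢp₂ᵢ = 0.000136 + 0.054180 + 0.010569 + 0.031594 + 0.000452 + 0.013733 + 0.010710 = 0.121374
Σp_1ᵢ² = 0.0038² + 0.3500² + 0.0269² + 0.1769² + 0.0038² + 0.2885² + 0.1500² = 0.000014 + 0.122500 + 0.000724 + 0.031294 + 0.000014 + 0.083232 + 0.022500 = 0.260278
Σp_2ᵢ² = 0.0357² + 0.1548² + 0.3929² + 0.1786² + 0.1190² + 0.0476² + 0.0714² = 0.001274 + 0.023963 + 0.154370 + 0.031898 + 0.014161 + 0.002266 + 0.005098 = 0.233030
O = 0.121374 / √(0.260278 × 0.233030) = 0.121374 / 0.2462774 = 0.4928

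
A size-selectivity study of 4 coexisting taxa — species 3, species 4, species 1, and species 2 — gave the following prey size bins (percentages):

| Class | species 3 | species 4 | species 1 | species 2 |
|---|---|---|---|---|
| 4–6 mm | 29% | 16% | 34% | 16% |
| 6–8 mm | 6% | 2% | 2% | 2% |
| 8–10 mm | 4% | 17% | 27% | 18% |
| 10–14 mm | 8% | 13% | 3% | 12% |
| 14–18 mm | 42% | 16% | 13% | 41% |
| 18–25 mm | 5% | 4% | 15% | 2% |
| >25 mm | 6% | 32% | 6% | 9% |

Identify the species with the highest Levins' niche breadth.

Convert percentages to proportions (divide by 100).
Σp_3ᵢ² = 0.29² + 0.06² + 0.04² + 0.08² + 0.42² + 0.05² + 0.06² = 0.0841 + 0.0036 + 0.0016 + 0.0064 + 0.1764 + 0.0025 + 0.0036 = 0.2782
B_3 = 1 / 0.2782 = 3.5945
Σp_4ᵢ² = 0.16² + 0.02² + 0.17² + 0.13² + 0.16² + 0.04² + 0.32² = 0.0256 + 0.0004 + 0.0289 + 0.0169 + 0.0256 + 0.0016 + 0.1024 = 0.2014
B_4 = 1 / 0.2014 = 4.9652
Σp_1ᵢ² = 0.34² + 0.02² + 0.27² + 0.03² + 0.13² + 0.15² + 0.06² = 0.1156 + 0.0004 + 0.0729 + 0.0009 + 0.0169 + 0.0225 + 0.0036 = 0.2328
B_1 = 1 / 0.2328 = 4.2955
Σp_2ᵢ² = 0.16² + 0.02² + 0.18² + 0.12² + 0.41² + 0.02² + 0.09² = 0.0256 + 0.0004 + 0.0324 + 0.0144 + 0.1681 + 0.0004 + 0.0081 = 0.2494
B_2 = 1 / 0.2494 = 4.0096
Highest B → broadest niche (most generalist): species 4 (B = 4.97).

species 4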